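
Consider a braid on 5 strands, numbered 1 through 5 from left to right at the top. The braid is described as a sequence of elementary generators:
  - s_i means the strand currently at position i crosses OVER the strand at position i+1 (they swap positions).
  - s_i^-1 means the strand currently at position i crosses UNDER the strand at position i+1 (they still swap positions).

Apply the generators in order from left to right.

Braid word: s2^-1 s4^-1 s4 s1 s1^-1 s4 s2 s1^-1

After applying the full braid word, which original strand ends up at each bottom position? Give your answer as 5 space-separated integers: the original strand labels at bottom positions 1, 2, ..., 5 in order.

Gen 1 (s2^-1): strand 2 crosses under strand 3. Perm now: [1 3 2 4 5]
Gen 2 (s4^-1): strand 4 crosses under strand 5. Perm now: [1 3 2 5 4]
Gen 3 (s4): strand 5 crosses over strand 4. Perm now: [1 3 2 4 5]
Gen 4 (s1): strand 1 crosses over strand 3. Perm now: [3 1 2 4 5]
Gen 5 (s1^-1): strand 3 crosses under strand 1. Perm now: [1 3 2 4 5]
Gen 6 (s4): strand 4 crosses over strand 5. Perm now: [1 3 2 5 4]
Gen 7 (s2): strand 3 crosses over strand 2. Perm now: [1 2 3 5 4]
Gen 8 (s1^-1): strand 1 crosses under strand 2. Perm now: [2 1 3 5 4]

Answer: 2 1 3 5 4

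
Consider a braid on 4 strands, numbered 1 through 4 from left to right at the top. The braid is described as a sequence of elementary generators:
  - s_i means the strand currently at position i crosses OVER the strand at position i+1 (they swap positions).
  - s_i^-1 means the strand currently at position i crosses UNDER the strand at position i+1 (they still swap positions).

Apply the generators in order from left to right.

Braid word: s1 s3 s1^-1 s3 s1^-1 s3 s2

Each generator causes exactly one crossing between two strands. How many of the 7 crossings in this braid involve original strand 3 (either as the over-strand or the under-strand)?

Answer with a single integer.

Answer: 3

Derivation:
Gen 1: crossing 1x2. Involves strand 3? no. Count so far: 0
Gen 2: crossing 3x4. Involves strand 3? yes. Count so far: 1
Gen 3: crossing 2x1. Involves strand 3? no. Count so far: 1
Gen 4: crossing 4x3. Involves strand 3? yes. Count so far: 2
Gen 5: crossing 1x2. Involves strand 3? no. Count so far: 2
Gen 6: crossing 3x4. Involves strand 3? yes. Count so far: 3
Gen 7: crossing 1x4. Involves strand 3? no. Count so far: 3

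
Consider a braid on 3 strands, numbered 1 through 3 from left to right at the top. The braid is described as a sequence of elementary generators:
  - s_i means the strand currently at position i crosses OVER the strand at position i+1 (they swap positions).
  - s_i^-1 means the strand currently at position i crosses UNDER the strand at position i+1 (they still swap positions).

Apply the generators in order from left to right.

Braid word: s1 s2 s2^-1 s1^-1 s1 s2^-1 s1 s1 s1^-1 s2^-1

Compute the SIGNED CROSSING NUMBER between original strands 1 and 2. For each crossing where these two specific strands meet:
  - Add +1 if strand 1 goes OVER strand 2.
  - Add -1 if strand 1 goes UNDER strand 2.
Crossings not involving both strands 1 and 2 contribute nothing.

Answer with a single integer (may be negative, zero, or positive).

Answer: 4

Derivation:
Gen 1: 1 over 2. Both 1&2? yes. Contrib: +1. Sum: 1
Gen 2: crossing 1x3. Both 1&2? no. Sum: 1
Gen 3: crossing 3x1. Both 1&2? no. Sum: 1
Gen 4: 2 under 1. Both 1&2? yes. Contrib: +1. Sum: 2
Gen 5: 1 over 2. Both 1&2? yes. Contrib: +1. Sum: 3
Gen 6: crossing 1x3. Both 1&2? no. Sum: 3
Gen 7: crossing 2x3. Both 1&2? no. Sum: 3
Gen 8: crossing 3x2. Both 1&2? no. Sum: 3
Gen 9: crossing 2x3. Both 1&2? no. Sum: 3
Gen 10: 2 under 1. Both 1&2? yes. Contrib: +1. Sum: 4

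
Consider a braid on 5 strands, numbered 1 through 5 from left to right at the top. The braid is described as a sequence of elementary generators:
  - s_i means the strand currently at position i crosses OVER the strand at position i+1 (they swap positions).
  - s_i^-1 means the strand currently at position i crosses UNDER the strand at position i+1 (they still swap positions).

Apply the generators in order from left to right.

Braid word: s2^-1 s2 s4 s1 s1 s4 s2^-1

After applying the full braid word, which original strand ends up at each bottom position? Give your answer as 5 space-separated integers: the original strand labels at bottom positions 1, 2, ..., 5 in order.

Answer: 1 3 2 4 5

Derivation:
Gen 1 (s2^-1): strand 2 crosses under strand 3. Perm now: [1 3 2 4 5]
Gen 2 (s2): strand 3 crosses over strand 2. Perm now: [1 2 3 4 5]
Gen 3 (s4): strand 4 crosses over strand 5. Perm now: [1 2 3 5 4]
Gen 4 (s1): strand 1 crosses over strand 2. Perm now: [2 1 3 5 4]
Gen 5 (s1): strand 2 crosses over strand 1. Perm now: [1 2 3 5 4]
Gen 6 (s4): strand 5 crosses over strand 4. Perm now: [1 2 3 4 5]
Gen 7 (s2^-1): strand 2 crosses under strand 3. Perm now: [1 3 2 4 5]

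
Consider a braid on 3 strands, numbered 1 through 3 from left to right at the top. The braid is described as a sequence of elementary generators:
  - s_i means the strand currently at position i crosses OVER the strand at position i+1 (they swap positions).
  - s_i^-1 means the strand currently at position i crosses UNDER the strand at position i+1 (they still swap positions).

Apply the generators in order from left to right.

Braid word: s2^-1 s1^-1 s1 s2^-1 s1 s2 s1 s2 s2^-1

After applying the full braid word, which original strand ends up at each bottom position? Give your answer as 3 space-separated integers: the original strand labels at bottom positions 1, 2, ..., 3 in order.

Answer: 3 2 1

Derivation:
Gen 1 (s2^-1): strand 2 crosses under strand 3. Perm now: [1 3 2]
Gen 2 (s1^-1): strand 1 crosses under strand 3. Perm now: [3 1 2]
Gen 3 (s1): strand 3 crosses over strand 1. Perm now: [1 3 2]
Gen 4 (s2^-1): strand 3 crosses under strand 2. Perm now: [1 2 3]
Gen 5 (s1): strand 1 crosses over strand 2. Perm now: [2 1 3]
Gen 6 (s2): strand 1 crosses over strand 3. Perm now: [2 3 1]
Gen 7 (s1): strand 2 crosses over strand 3. Perm now: [3 2 1]
Gen 8 (s2): strand 2 crosses over strand 1. Perm now: [3 1 2]
Gen 9 (s2^-1): strand 1 crosses under strand 2. Perm now: [3 2 1]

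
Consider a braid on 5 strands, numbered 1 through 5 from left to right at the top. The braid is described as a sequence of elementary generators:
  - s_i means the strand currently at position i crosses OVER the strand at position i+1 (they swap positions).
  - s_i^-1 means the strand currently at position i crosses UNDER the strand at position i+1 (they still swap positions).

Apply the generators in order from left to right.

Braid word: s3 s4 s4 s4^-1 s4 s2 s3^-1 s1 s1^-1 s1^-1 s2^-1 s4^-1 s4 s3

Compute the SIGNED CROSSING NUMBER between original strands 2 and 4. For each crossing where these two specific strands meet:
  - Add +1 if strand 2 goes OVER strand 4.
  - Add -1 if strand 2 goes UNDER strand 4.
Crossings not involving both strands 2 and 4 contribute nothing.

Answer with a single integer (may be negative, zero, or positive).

Gen 1: crossing 3x4. Both 2&4? no. Sum: 0
Gen 2: crossing 3x5. Both 2&4? no. Sum: 0
Gen 3: crossing 5x3. Both 2&4? no. Sum: 0
Gen 4: crossing 3x5. Both 2&4? no. Sum: 0
Gen 5: crossing 5x3. Both 2&4? no. Sum: 0
Gen 6: 2 over 4. Both 2&4? yes. Contrib: +1. Sum: 1
Gen 7: crossing 2x3. Both 2&4? no. Sum: 1
Gen 8: crossing 1x4. Both 2&4? no. Sum: 1
Gen 9: crossing 4x1. Both 2&4? no. Sum: 1
Gen 10: crossing 1x4. Both 2&4? no. Sum: 1
Gen 11: crossing 1x3. Both 2&4? no. Sum: 1
Gen 12: crossing 2x5. Both 2&4? no. Sum: 1
Gen 13: crossing 5x2. Both 2&4? no. Sum: 1
Gen 14: crossing 1x2. Both 2&4? no. Sum: 1

Answer: 1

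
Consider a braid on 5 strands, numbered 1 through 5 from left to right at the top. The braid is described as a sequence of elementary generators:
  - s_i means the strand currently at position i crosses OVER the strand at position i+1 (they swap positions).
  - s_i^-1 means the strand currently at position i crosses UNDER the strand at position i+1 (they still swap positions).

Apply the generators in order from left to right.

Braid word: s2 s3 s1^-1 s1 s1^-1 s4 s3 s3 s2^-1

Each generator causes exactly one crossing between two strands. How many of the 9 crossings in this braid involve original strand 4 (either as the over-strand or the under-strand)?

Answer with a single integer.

Answer: 4

Derivation:
Gen 1: crossing 2x3. Involves strand 4? no. Count so far: 0
Gen 2: crossing 2x4. Involves strand 4? yes. Count so far: 1
Gen 3: crossing 1x3. Involves strand 4? no. Count so far: 1
Gen 4: crossing 3x1. Involves strand 4? no. Count so far: 1
Gen 5: crossing 1x3. Involves strand 4? no. Count so far: 1
Gen 6: crossing 2x5. Involves strand 4? no. Count so far: 1
Gen 7: crossing 4x5. Involves strand 4? yes. Count so far: 2
Gen 8: crossing 5x4. Involves strand 4? yes. Count so far: 3
Gen 9: crossing 1x4. Involves strand 4? yes. Count so far: 4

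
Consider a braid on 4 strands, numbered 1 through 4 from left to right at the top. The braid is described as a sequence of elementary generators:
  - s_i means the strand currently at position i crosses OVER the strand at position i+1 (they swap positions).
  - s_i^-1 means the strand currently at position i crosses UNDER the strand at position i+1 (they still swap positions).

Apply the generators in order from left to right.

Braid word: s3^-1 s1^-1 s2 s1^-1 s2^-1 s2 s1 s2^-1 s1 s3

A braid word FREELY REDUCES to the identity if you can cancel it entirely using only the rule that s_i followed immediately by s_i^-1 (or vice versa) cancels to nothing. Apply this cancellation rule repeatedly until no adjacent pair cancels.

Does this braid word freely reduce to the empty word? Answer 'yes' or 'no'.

Gen 1 (s3^-1): push. Stack: [s3^-1]
Gen 2 (s1^-1): push. Stack: [s3^-1 s1^-1]
Gen 3 (s2): push. Stack: [s3^-1 s1^-1 s2]
Gen 4 (s1^-1): push. Stack: [s3^-1 s1^-1 s2 s1^-1]
Gen 5 (s2^-1): push. Stack: [s3^-1 s1^-1 s2 s1^-1 s2^-1]
Gen 6 (s2): cancels prior s2^-1. Stack: [s3^-1 s1^-1 s2 s1^-1]
Gen 7 (s1): cancels prior s1^-1. Stack: [s3^-1 s1^-1 s2]
Gen 8 (s2^-1): cancels prior s2. Stack: [s3^-1 s1^-1]
Gen 9 (s1): cancels prior s1^-1. Stack: [s3^-1]
Gen 10 (s3): cancels prior s3^-1. Stack: []
Reduced word: (empty)

Answer: yes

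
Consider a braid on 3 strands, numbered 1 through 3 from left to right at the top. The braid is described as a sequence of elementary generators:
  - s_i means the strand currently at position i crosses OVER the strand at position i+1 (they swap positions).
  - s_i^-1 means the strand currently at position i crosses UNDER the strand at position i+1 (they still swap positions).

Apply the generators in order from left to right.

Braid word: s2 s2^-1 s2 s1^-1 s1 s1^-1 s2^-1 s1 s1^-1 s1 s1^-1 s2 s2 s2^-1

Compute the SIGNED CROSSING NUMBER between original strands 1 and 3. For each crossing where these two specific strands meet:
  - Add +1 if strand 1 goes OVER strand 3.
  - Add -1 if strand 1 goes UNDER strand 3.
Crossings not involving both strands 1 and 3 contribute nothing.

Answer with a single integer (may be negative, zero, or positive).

Gen 1: crossing 2x3. Both 1&3? no. Sum: 0
Gen 2: crossing 3x2. Both 1&3? no. Sum: 0
Gen 3: crossing 2x3. Both 1&3? no. Sum: 0
Gen 4: 1 under 3. Both 1&3? yes. Contrib: -1. Sum: -1
Gen 5: 3 over 1. Both 1&3? yes. Contrib: -1. Sum: -2
Gen 6: 1 under 3. Both 1&3? yes. Contrib: -1. Sum: -3
Gen 7: crossing 1x2. Both 1&3? no. Sum: -3
Gen 8: crossing 3x2. Both 1&3? no. Sum: -3
Gen 9: crossing 2x3. Both 1&3? no. Sum: -3
Gen 10: crossing 3x2. Both 1&3? no. Sum: -3
Gen 11: crossing 2x3. Both 1&3? no. Sum: -3
Gen 12: crossing 2x1. Both 1&3? no. Sum: -3
Gen 13: crossing 1x2. Both 1&3? no. Sum: -3
Gen 14: crossing 2x1. Both 1&3? no. Sum: -3

Answer: -3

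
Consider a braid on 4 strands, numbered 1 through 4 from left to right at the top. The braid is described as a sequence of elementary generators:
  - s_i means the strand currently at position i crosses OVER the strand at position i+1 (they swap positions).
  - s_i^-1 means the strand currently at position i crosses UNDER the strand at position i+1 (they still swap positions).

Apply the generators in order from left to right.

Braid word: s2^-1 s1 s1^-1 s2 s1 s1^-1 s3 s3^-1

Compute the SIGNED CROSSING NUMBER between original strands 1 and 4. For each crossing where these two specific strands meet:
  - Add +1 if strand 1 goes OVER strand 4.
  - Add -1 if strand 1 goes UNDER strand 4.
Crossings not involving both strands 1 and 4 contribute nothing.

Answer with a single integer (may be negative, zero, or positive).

Answer: 0

Derivation:
Gen 1: crossing 2x3. Both 1&4? no. Sum: 0
Gen 2: crossing 1x3. Both 1&4? no. Sum: 0
Gen 3: crossing 3x1. Both 1&4? no. Sum: 0
Gen 4: crossing 3x2. Both 1&4? no. Sum: 0
Gen 5: crossing 1x2. Both 1&4? no. Sum: 0
Gen 6: crossing 2x1. Both 1&4? no. Sum: 0
Gen 7: crossing 3x4. Both 1&4? no. Sum: 0
Gen 8: crossing 4x3. Both 1&4? no. Sum: 0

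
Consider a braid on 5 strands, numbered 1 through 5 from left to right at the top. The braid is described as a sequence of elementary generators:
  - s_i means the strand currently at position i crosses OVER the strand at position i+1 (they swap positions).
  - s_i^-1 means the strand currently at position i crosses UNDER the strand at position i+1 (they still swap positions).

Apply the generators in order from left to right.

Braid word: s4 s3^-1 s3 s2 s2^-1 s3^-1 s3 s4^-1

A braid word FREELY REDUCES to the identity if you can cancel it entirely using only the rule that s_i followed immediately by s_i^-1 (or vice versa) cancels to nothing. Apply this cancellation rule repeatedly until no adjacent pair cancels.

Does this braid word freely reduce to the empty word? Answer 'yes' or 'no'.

Gen 1 (s4): push. Stack: [s4]
Gen 2 (s3^-1): push. Stack: [s4 s3^-1]
Gen 3 (s3): cancels prior s3^-1. Stack: [s4]
Gen 4 (s2): push. Stack: [s4 s2]
Gen 5 (s2^-1): cancels prior s2. Stack: [s4]
Gen 6 (s3^-1): push. Stack: [s4 s3^-1]
Gen 7 (s3): cancels prior s3^-1. Stack: [s4]
Gen 8 (s4^-1): cancels prior s4. Stack: []
Reduced word: (empty)

Answer: yes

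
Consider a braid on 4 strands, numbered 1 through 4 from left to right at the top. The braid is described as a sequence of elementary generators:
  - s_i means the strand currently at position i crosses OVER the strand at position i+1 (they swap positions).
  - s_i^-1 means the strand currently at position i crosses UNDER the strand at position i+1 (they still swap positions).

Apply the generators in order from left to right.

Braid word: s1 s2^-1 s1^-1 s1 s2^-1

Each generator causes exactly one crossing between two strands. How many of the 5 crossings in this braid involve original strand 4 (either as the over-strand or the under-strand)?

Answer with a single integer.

Gen 1: crossing 1x2. Involves strand 4? no. Count so far: 0
Gen 2: crossing 1x3. Involves strand 4? no. Count so far: 0
Gen 3: crossing 2x3. Involves strand 4? no. Count so far: 0
Gen 4: crossing 3x2. Involves strand 4? no. Count so far: 0
Gen 5: crossing 3x1. Involves strand 4? no. Count so far: 0

Answer: 0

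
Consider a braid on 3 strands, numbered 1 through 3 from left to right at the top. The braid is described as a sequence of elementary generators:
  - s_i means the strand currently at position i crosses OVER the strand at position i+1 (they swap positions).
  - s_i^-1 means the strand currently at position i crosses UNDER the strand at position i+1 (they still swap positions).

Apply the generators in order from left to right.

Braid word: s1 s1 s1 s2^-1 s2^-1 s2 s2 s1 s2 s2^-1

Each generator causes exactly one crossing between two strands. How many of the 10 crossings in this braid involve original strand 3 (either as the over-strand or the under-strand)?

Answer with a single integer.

Gen 1: crossing 1x2. Involves strand 3? no. Count so far: 0
Gen 2: crossing 2x1. Involves strand 3? no. Count so far: 0
Gen 3: crossing 1x2. Involves strand 3? no. Count so far: 0
Gen 4: crossing 1x3. Involves strand 3? yes. Count so far: 1
Gen 5: crossing 3x1. Involves strand 3? yes. Count so far: 2
Gen 6: crossing 1x3. Involves strand 3? yes. Count so far: 3
Gen 7: crossing 3x1. Involves strand 3? yes. Count so far: 4
Gen 8: crossing 2x1. Involves strand 3? no. Count so far: 4
Gen 9: crossing 2x3. Involves strand 3? yes. Count so far: 5
Gen 10: crossing 3x2. Involves strand 3? yes. Count so far: 6

Answer: 6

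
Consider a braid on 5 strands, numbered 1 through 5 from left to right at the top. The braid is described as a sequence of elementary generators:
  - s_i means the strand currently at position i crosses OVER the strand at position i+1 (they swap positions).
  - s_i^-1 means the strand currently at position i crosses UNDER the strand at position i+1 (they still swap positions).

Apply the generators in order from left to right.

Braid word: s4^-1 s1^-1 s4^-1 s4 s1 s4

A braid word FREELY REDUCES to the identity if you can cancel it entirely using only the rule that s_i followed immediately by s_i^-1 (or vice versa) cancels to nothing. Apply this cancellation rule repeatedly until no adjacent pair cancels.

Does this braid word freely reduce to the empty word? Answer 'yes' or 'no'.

Gen 1 (s4^-1): push. Stack: [s4^-1]
Gen 2 (s1^-1): push. Stack: [s4^-1 s1^-1]
Gen 3 (s4^-1): push. Stack: [s4^-1 s1^-1 s4^-1]
Gen 4 (s4): cancels prior s4^-1. Stack: [s4^-1 s1^-1]
Gen 5 (s1): cancels prior s1^-1. Stack: [s4^-1]
Gen 6 (s4): cancels prior s4^-1. Stack: []
Reduced word: (empty)

Answer: yes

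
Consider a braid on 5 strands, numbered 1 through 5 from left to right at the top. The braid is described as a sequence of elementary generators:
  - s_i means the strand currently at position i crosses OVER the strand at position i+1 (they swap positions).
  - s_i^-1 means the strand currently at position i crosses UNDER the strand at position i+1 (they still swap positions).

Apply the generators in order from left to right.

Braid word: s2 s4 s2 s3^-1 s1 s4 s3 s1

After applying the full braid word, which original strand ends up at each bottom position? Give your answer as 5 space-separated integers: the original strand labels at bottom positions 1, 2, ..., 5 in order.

Answer: 1 2 4 5 3

Derivation:
Gen 1 (s2): strand 2 crosses over strand 3. Perm now: [1 3 2 4 5]
Gen 2 (s4): strand 4 crosses over strand 5. Perm now: [1 3 2 5 4]
Gen 3 (s2): strand 3 crosses over strand 2. Perm now: [1 2 3 5 4]
Gen 4 (s3^-1): strand 3 crosses under strand 5. Perm now: [1 2 5 3 4]
Gen 5 (s1): strand 1 crosses over strand 2. Perm now: [2 1 5 3 4]
Gen 6 (s4): strand 3 crosses over strand 4. Perm now: [2 1 5 4 3]
Gen 7 (s3): strand 5 crosses over strand 4. Perm now: [2 1 4 5 3]
Gen 8 (s1): strand 2 crosses over strand 1. Perm now: [1 2 4 5 3]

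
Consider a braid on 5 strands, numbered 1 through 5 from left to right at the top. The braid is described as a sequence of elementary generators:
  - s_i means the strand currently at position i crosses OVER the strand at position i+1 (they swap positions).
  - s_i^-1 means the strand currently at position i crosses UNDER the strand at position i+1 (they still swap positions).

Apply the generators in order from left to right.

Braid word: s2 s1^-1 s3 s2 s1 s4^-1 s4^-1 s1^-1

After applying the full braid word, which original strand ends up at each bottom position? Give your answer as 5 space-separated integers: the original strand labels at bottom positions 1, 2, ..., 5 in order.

Gen 1 (s2): strand 2 crosses over strand 3. Perm now: [1 3 2 4 5]
Gen 2 (s1^-1): strand 1 crosses under strand 3. Perm now: [3 1 2 4 5]
Gen 3 (s3): strand 2 crosses over strand 4. Perm now: [3 1 4 2 5]
Gen 4 (s2): strand 1 crosses over strand 4. Perm now: [3 4 1 2 5]
Gen 5 (s1): strand 3 crosses over strand 4. Perm now: [4 3 1 2 5]
Gen 6 (s4^-1): strand 2 crosses under strand 5. Perm now: [4 3 1 5 2]
Gen 7 (s4^-1): strand 5 crosses under strand 2. Perm now: [4 3 1 2 5]
Gen 8 (s1^-1): strand 4 crosses under strand 3. Perm now: [3 4 1 2 5]

Answer: 3 4 1 2 5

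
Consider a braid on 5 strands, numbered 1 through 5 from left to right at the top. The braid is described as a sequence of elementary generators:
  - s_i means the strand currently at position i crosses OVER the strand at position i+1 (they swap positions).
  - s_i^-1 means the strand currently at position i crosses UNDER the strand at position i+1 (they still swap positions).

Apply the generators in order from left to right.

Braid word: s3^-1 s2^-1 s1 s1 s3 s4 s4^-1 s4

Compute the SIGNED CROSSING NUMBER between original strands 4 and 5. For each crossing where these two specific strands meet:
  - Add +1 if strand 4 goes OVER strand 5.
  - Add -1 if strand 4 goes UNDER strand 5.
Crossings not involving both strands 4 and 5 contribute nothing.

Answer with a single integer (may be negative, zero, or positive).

Answer: 0

Derivation:
Gen 1: crossing 3x4. Both 4&5? no. Sum: 0
Gen 2: crossing 2x4. Both 4&5? no. Sum: 0
Gen 3: crossing 1x4. Both 4&5? no. Sum: 0
Gen 4: crossing 4x1. Both 4&5? no. Sum: 0
Gen 5: crossing 2x3. Both 4&5? no. Sum: 0
Gen 6: crossing 2x5. Both 4&5? no. Sum: 0
Gen 7: crossing 5x2. Both 4&5? no. Sum: 0
Gen 8: crossing 2x5. Both 4&5? no. Sum: 0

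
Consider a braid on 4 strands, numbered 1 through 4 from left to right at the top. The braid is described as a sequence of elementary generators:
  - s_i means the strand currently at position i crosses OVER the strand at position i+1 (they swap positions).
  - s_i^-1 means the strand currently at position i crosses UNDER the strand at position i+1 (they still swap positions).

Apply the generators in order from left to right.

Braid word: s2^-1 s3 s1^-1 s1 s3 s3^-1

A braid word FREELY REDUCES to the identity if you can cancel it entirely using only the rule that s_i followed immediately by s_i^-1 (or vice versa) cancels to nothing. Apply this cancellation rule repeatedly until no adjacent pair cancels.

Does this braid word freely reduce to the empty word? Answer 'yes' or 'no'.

Gen 1 (s2^-1): push. Stack: [s2^-1]
Gen 2 (s3): push. Stack: [s2^-1 s3]
Gen 3 (s1^-1): push. Stack: [s2^-1 s3 s1^-1]
Gen 4 (s1): cancels prior s1^-1. Stack: [s2^-1 s3]
Gen 5 (s3): push. Stack: [s2^-1 s3 s3]
Gen 6 (s3^-1): cancels prior s3. Stack: [s2^-1 s3]
Reduced word: s2^-1 s3

Answer: no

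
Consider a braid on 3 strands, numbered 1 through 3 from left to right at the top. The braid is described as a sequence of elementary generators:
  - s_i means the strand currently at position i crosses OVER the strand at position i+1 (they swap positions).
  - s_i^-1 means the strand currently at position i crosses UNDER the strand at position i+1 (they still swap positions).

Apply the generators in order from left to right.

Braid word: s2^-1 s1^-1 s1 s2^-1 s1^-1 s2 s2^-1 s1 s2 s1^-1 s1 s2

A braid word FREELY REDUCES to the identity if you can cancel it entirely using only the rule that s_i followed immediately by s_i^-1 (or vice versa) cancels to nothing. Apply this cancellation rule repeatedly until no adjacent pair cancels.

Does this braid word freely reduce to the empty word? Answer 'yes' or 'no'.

Answer: yes

Derivation:
Gen 1 (s2^-1): push. Stack: [s2^-1]
Gen 2 (s1^-1): push. Stack: [s2^-1 s1^-1]
Gen 3 (s1): cancels prior s1^-1. Stack: [s2^-1]
Gen 4 (s2^-1): push. Stack: [s2^-1 s2^-1]
Gen 5 (s1^-1): push. Stack: [s2^-1 s2^-1 s1^-1]
Gen 6 (s2): push. Stack: [s2^-1 s2^-1 s1^-1 s2]
Gen 7 (s2^-1): cancels prior s2. Stack: [s2^-1 s2^-1 s1^-1]
Gen 8 (s1): cancels prior s1^-1. Stack: [s2^-1 s2^-1]
Gen 9 (s2): cancels prior s2^-1. Stack: [s2^-1]
Gen 10 (s1^-1): push. Stack: [s2^-1 s1^-1]
Gen 11 (s1): cancels prior s1^-1. Stack: [s2^-1]
Gen 12 (s2): cancels prior s2^-1. Stack: []
Reduced word: (empty)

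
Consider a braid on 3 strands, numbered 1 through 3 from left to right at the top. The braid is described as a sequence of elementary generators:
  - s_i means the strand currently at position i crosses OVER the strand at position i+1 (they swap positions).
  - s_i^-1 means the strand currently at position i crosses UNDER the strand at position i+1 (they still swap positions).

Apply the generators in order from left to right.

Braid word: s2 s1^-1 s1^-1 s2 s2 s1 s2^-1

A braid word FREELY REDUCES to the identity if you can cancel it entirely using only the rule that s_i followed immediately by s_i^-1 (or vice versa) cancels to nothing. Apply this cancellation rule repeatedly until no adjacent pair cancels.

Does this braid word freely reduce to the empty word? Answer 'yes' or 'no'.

Gen 1 (s2): push. Stack: [s2]
Gen 2 (s1^-1): push. Stack: [s2 s1^-1]
Gen 3 (s1^-1): push. Stack: [s2 s1^-1 s1^-1]
Gen 4 (s2): push. Stack: [s2 s1^-1 s1^-1 s2]
Gen 5 (s2): push. Stack: [s2 s1^-1 s1^-1 s2 s2]
Gen 6 (s1): push. Stack: [s2 s1^-1 s1^-1 s2 s2 s1]
Gen 7 (s2^-1): push. Stack: [s2 s1^-1 s1^-1 s2 s2 s1 s2^-1]
Reduced word: s2 s1^-1 s1^-1 s2 s2 s1 s2^-1

Answer: no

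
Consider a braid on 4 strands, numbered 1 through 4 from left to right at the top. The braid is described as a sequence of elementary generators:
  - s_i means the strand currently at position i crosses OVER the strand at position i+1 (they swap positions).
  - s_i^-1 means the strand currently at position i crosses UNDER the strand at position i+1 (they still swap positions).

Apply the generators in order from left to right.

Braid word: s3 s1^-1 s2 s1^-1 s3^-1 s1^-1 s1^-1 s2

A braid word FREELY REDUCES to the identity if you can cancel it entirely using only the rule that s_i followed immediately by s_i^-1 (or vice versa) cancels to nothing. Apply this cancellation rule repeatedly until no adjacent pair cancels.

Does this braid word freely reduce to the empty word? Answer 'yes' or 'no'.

Answer: no

Derivation:
Gen 1 (s3): push. Stack: [s3]
Gen 2 (s1^-1): push. Stack: [s3 s1^-1]
Gen 3 (s2): push. Stack: [s3 s1^-1 s2]
Gen 4 (s1^-1): push. Stack: [s3 s1^-1 s2 s1^-1]
Gen 5 (s3^-1): push. Stack: [s3 s1^-1 s2 s1^-1 s3^-1]
Gen 6 (s1^-1): push. Stack: [s3 s1^-1 s2 s1^-1 s3^-1 s1^-1]
Gen 7 (s1^-1): push. Stack: [s3 s1^-1 s2 s1^-1 s3^-1 s1^-1 s1^-1]
Gen 8 (s2): push. Stack: [s3 s1^-1 s2 s1^-1 s3^-1 s1^-1 s1^-1 s2]
Reduced word: s3 s1^-1 s2 s1^-1 s3^-1 s1^-1 s1^-1 s2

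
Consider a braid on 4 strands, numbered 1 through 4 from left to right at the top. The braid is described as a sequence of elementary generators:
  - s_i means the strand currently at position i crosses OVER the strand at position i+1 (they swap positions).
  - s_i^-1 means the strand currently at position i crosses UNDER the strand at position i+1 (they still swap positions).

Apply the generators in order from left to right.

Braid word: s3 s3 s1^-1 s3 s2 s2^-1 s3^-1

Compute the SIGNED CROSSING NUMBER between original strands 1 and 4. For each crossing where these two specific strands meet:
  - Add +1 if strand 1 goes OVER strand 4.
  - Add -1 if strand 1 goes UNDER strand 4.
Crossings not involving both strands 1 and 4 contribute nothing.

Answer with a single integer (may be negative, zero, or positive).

Gen 1: crossing 3x4. Both 1&4? no. Sum: 0
Gen 2: crossing 4x3. Both 1&4? no. Sum: 0
Gen 3: crossing 1x2. Both 1&4? no. Sum: 0
Gen 4: crossing 3x4. Both 1&4? no. Sum: 0
Gen 5: 1 over 4. Both 1&4? yes. Contrib: +1. Sum: 1
Gen 6: 4 under 1. Both 1&4? yes. Contrib: +1. Sum: 2
Gen 7: crossing 4x3. Both 1&4? no. Sum: 2

Answer: 2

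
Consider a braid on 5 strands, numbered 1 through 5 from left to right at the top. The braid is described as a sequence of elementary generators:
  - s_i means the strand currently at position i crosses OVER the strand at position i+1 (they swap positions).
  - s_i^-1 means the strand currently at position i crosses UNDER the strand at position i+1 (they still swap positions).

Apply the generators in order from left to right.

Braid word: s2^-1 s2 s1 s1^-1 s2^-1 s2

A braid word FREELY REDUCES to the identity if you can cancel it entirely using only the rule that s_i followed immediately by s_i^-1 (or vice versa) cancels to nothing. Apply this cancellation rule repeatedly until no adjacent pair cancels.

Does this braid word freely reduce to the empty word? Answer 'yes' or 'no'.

Gen 1 (s2^-1): push. Stack: [s2^-1]
Gen 2 (s2): cancels prior s2^-1. Stack: []
Gen 3 (s1): push. Stack: [s1]
Gen 4 (s1^-1): cancels prior s1. Stack: []
Gen 5 (s2^-1): push. Stack: [s2^-1]
Gen 6 (s2): cancels prior s2^-1. Stack: []
Reduced word: (empty)

Answer: yes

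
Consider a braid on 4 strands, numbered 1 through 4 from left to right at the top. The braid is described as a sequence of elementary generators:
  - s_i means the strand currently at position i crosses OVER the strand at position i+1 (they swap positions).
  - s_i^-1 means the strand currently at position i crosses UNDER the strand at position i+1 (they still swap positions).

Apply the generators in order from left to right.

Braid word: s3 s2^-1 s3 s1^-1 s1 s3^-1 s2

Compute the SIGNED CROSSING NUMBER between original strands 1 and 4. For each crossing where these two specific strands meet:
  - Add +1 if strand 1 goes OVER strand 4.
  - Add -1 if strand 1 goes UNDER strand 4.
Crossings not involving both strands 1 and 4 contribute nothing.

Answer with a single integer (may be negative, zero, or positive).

Gen 1: crossing 3x4. Both 1&4? no. Sum: 0
Gen 2: crossing 2x4. Both 1&4? no. Sum: 0
Gen 3: crossing 2x3. Both 1&4? no. Sum: 0
Gen 4: 1 under 4. Both 1&4? yes. Contrib: -1. Sum: -1
Gen 5: 4 over 1. Both 1&4? yes. Contrib: -1. Sum: -2
Gen 6: crossing 3x2. Both 1&4? no. Sum: -2
Gen 7: crossing 4x2. Both 1&4? no. Sum: -2

Answer: -2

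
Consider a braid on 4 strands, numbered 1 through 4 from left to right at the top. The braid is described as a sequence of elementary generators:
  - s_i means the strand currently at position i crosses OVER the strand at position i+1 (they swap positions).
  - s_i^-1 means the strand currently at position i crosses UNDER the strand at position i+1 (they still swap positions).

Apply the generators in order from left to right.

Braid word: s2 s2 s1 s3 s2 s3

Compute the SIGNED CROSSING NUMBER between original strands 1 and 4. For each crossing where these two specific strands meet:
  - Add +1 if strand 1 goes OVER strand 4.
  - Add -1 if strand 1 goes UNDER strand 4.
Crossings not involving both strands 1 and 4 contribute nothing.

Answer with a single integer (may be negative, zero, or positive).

Answer: 1

Derivation:
Gen 1: crossing 2x3. Both 1&4? no. Sum: 0
Gen 2: crossing 3x2. Both 1&4? no. Sum: 0
Gen 3: crossing 1x2. Both 1&4? no. Sum: 0
Gen 4: crossing 3x4. Both 1&4? no. Sum: 0
Gen 5: 1 over 4. Both 1&4? yes. Contrib: +1. Sum: 1
Gen 6: crossing 1x3. Both 1&4? no. Sum: 1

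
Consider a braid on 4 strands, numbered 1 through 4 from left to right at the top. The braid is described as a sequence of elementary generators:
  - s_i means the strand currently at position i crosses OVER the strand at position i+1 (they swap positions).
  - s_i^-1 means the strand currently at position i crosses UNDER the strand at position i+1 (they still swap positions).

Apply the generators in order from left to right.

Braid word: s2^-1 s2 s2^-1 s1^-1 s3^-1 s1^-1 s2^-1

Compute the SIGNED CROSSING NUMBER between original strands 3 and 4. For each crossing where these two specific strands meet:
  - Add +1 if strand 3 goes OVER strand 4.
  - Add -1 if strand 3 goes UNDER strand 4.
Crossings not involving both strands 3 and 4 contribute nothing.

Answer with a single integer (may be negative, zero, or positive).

Gen 1: crossing 2x3. Both 3&4? no. Sum: 0
Gen 2: crossing 3x2. Both 3&4? no. Sum: 0
Gen 3: crossing 2x3. Both 3&4? no. Sum: 0
Gen 4: crossing 1x3. Both 3&4? no. Sum: 0
Gen 5: crossing 2x4. Both 3&4? no. Sum: 0
Gen 6: crossing 3x1. Both 3&4? no. Sum: 0
Gen 7: 3 under 4. Both 3&4? yes. Contrib: -1. Sum: -1

Answer: -1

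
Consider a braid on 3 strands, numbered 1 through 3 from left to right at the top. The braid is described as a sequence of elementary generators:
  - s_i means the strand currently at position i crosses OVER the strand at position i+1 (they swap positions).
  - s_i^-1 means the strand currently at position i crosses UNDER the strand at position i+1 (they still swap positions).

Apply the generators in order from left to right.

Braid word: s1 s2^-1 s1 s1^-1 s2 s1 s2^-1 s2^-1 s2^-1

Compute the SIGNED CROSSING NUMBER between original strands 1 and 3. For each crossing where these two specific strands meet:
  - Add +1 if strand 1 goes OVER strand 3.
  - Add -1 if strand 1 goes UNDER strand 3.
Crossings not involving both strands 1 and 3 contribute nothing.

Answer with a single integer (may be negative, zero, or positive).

Gen 1: crossing 1x2. Both 1&3? no. Sum: 0
Gen 2: 1 under 3. Both 1&3? yes. Contrib: -1. Sum: -1
Gen 3: crossing 2x3. Both 1&3? no. Sum: -1
Gen 4: crossing 3x2. Both 1&3? no. Sum: -1
Gen 5: 3 over 1. Both 1&3? yes. Contrib: -1. Sum: -2
Gen 6: crossing 2x1. Both 1&3? no. Sum: -2
Gen 7: crossing 2x3. Both 1&3? no. Sum: -2
Gen 8: crossing 3x2. Both 1&3? no. Sum: -2
Gen 9: crossing 2x3. Both 1&3? no. Sum: -2

Answer: -2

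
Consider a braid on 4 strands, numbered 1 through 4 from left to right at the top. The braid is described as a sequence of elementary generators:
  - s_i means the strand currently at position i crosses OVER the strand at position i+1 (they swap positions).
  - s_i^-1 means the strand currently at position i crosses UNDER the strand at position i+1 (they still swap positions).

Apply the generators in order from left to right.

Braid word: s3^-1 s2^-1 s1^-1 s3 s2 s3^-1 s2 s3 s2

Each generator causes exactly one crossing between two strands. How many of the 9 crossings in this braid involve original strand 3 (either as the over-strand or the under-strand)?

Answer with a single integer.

Gen 1: crossing 3x4. Involves strand 3? yes. Count so far: 1
Gen 2: crossing 2x4. Involves strand 3? no. Count so far: 1
Gen 3: crossing 1x4. Involves strand 3? no. Count so far: 1
Gen 4: crossing 2x3. Involves strand 3? yes. Count so far: 2
Gen 5: crossing 1x3. Involves strand 3? yes. Count so far: 3
Gen 6: crossing 1x2. Involves strand 3? no. Count so far: 3
Gen 7: crossing 3x2. Involves strand 3? yes. Count so far: 4
Gen 8: crossing 3x1. Involves strand 3? yes. Count so far: 5
Gen 9: crossing 2x1. Involves strand 3? no. Count so far: 5

Answer: 5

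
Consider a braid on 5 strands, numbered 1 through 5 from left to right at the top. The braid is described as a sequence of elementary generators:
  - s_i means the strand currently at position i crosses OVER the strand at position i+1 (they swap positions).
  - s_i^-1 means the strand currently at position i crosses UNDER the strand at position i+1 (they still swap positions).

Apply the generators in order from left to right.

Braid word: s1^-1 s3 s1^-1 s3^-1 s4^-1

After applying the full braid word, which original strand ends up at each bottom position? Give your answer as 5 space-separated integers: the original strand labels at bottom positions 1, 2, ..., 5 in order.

Answer: 1 2 3 5 4

Derivation:
Gen 1 (s1^-1): strand 1 crosses under strand 2. Perm now: [2 1 3 4 5]
Gen 2 (s3): strand 3 crosses over strand 4. Perm now: [2 1 4 3 5]
Gen 3 (s1^-1): strand 2 crosses under strand 1. Perm now: [1 2 4 3 5]
Gen 4 (s3^-1): strand 4 crosses under strand 3. Perm now: [1 2 3 4 5]
Gen 5 (s4^-1): strand 4 crosses under strand 5. Perm now: [1 2 3 5 4]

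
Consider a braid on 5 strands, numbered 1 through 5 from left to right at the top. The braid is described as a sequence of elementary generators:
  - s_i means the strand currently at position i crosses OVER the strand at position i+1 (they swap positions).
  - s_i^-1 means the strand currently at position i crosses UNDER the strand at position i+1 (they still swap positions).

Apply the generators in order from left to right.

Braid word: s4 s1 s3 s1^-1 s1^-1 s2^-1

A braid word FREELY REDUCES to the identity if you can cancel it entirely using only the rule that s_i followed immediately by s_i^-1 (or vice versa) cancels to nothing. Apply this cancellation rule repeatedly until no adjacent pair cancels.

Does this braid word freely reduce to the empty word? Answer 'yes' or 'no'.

Gen 1 (s4): push. Stack: [s4]
Gen 2 (s1): push. Stack: [s4 s1]
Gen 3 (s3): push. Stack: [s4 s1 s3]
Gen 4 (s1^-1): push. Stack: [s4 s1 s3 s1^-1]
Gen 5 (s1^-1): push. Stack: [s4 s1 s3 s1^-1 s1^-1]
Gen 6 (s2^-1): push. Stack: [s4 s1 s3 s1^-1 s1^-1 s2^-1]
Reduced word: s4 s1 s3 s1^-1 s1^-1 s2^-1

Answer: no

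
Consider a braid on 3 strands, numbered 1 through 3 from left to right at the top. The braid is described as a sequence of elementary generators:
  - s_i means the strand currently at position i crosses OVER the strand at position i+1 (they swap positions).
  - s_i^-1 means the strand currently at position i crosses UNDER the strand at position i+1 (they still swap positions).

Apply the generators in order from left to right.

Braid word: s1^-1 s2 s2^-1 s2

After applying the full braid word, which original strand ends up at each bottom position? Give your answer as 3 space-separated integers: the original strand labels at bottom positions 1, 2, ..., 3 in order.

Answer: 2 3 1

Derivation:
Gen 1 (s1^-1): strand 1 crosses under strand 2. Perm now: [2 1 3]
Gen 2 (s2): strand 1 crosses over strand 3. Perm now: [2 3 1]
Gen 3 (s2^-1): strand 3 crosses under strand 1. Perm now: [2 1 3]
Gen 4 (s2): strand 1 crosses over strand 3. Perm now: [2 3 1]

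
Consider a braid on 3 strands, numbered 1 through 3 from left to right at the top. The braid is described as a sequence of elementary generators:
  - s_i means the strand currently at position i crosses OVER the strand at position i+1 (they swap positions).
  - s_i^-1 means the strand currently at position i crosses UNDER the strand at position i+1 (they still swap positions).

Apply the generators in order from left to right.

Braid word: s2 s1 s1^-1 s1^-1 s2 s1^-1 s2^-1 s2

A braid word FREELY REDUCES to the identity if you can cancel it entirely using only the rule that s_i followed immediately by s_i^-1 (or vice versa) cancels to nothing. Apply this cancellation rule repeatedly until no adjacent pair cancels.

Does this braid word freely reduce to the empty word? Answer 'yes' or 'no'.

Gen 1 (s2): push. Stack: [s2]
Gen 2 (s1): push. Stack: [s2 s1]
Gen 3 (s1^-1): cancels prior s1. Stack: [s2]
Gen 4 (s1^-1): push. Stack: [s2 s1^-1]
Gen 5 (s2): push. Stack: [s2 s1^-1 s2]
Gen 6 (s1^-1): push. Stack: [s2 s1^-1 s2 s1^-1]
Gen 7 (s2^-1): push. Stack: [s2 s1^-1 s2 s1^-1 s2^-1]
Gen 8 (s2): cancels prior s2^-1. Stack: [s2 s1^-1 s2 s1^-1]
Reduced word: s2 s1^-1 s2 s1^-1

Answer: no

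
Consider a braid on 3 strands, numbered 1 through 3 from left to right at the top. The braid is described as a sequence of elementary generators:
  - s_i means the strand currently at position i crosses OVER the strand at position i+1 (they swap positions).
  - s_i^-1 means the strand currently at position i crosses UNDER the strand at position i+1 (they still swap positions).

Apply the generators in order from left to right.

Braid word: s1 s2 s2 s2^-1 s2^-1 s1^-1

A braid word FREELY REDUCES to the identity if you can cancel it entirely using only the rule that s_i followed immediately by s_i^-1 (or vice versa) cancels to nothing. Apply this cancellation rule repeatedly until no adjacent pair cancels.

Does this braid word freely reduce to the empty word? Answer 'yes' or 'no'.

Answer: yes

Derivation:
Gen 1 (s1): push. Stack: [s1]
Gen 2 (s2): push. Stack: [s1 s2]
Gen 3 (s2): push. Stack: [s1 s2 s2]
Gen 4 (s2^-1): cancels prior s2. Stack: [s1 s2]
Gen 5 (s2^-1): cancels prior s2. Stack: [s1]
Gen 6 (s1^-1): cancels prior s1. Stack: []
Reduced word: (empty)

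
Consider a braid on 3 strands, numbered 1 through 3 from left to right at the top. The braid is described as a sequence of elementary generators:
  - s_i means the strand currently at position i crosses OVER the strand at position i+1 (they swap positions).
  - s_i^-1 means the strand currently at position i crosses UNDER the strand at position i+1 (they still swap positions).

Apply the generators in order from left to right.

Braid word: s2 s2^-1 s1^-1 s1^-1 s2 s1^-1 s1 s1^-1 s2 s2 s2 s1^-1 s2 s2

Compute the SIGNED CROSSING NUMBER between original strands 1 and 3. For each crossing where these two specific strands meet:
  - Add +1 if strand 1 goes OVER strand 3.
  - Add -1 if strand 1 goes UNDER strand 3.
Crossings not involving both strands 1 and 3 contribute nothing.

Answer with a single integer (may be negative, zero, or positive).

Answer: -3

Derivation:
Gen 1: crossing 2x3. Both 1&3? no. Sum: 0
Gen 2: crossing 3x2. Both 1&3? no. Sum: 0
Gen 3: crossing 1x2. Both 1&3? no. Sum: 0
Gen 4: crossing 2x1. Both 1&3? no. Sum: 0
Gen 5: crossing 2x3. Both 1&3? no. Sum: 0
Gen 6: 1 under 3. Both 1&3? yes. Contrib: -1. Sum: -1
Gen 7: 3 over 1. Both 1&3? yes. Contrib: -1. Sum: -2
Gen 8: 1 under 3. Both 1&3? yes. Contrib: -1. Sum: -3
Gen 9: crossing 1x2. Both 1&3? no. Sum: -3
Gen 10: crossing 2x1. Both 1&3? no. Sum: -3
Gen 11: crossing 1x2. Both 1&3? no. Sum: -3
Gen 12: crossing 3x2. Both 1&3? no. Sum: -3
Gen 13: 3 over 1. Both 1&3? yes. Contrib: -1. Sum: -4
Gen 14: 1 over 3. Both 1&3? yes. Contrib: +1. Sum: -3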